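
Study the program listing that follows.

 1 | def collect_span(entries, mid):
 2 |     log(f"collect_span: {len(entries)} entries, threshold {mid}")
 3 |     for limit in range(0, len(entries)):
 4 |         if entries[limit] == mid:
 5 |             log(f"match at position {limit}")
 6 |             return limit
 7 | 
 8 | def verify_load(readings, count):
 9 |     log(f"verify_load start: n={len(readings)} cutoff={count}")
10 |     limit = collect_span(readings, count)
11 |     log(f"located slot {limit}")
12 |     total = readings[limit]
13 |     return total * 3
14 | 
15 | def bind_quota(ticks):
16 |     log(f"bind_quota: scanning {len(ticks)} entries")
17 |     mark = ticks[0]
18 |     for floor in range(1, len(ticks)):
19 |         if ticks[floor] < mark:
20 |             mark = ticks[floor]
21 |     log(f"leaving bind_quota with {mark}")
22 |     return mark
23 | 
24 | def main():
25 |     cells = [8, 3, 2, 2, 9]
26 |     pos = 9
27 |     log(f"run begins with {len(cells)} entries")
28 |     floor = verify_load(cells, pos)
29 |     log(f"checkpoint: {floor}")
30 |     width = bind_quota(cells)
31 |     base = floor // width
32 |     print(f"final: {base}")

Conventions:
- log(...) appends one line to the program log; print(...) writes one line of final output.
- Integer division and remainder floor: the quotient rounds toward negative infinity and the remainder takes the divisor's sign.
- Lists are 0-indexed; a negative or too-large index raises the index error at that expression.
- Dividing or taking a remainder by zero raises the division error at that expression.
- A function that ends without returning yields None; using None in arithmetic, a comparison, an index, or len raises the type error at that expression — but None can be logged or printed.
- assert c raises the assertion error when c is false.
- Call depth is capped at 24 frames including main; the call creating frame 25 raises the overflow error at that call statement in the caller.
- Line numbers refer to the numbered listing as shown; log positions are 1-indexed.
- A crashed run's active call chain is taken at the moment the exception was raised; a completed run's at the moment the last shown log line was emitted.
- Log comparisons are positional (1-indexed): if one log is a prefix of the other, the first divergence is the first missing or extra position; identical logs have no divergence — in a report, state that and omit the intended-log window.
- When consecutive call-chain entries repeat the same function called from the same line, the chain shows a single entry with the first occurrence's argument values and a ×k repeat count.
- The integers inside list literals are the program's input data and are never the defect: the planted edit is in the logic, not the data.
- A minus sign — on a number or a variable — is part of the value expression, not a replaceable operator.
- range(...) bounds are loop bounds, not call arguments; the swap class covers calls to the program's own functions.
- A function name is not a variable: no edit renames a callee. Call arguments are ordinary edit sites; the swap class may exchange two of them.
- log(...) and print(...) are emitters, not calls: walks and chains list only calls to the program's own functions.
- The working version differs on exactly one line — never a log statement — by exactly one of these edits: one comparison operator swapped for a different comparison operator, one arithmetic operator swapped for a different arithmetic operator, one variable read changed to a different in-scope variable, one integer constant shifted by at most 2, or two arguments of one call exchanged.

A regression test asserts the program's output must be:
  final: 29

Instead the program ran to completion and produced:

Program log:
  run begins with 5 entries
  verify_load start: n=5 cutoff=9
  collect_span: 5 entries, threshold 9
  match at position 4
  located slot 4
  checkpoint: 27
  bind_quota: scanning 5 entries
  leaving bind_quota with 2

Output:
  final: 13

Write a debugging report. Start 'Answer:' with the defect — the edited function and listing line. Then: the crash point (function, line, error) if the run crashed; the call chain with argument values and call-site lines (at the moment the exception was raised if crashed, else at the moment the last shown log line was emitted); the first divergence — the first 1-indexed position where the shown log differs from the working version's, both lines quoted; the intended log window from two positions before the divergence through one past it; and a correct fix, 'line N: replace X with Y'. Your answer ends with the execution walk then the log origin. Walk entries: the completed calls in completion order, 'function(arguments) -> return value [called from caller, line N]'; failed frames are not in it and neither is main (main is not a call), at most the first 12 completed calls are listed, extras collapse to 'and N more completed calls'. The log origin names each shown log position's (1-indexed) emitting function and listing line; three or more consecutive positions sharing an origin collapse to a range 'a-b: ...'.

Answer: the defect is in main at line 31.
Key observation: The two runs log identically and part ways only at the printed values.
Call chain: main -> bind_quota([8, 3, 2, 2, 9]) (called at line 30).
First divergence: none; the two logs match at every position.
Execution walk:
  collect_span([8, 3, 2, 2, 9], 9) -> 4  [called from verify_load, line 10]
  verify_load([8, 3, 2, 2, 9], 9) -> 27  [called from main, line 28]
  bind_quota([8, 3, 2, 2, 9]) -> 2  [called from main, line 30]
Origin of each log line:
  1: from main, line 27
  2: from verify_load, line 9
  3: from collect_span, line 2
  4: from collect_span, line 5
  5: from verify_load, line 11
  6: from main, line 29
  7: from bind_quota, line 16
  8: from bind_quota, line 21
A correct fix: line 31: replace `//` with `+`.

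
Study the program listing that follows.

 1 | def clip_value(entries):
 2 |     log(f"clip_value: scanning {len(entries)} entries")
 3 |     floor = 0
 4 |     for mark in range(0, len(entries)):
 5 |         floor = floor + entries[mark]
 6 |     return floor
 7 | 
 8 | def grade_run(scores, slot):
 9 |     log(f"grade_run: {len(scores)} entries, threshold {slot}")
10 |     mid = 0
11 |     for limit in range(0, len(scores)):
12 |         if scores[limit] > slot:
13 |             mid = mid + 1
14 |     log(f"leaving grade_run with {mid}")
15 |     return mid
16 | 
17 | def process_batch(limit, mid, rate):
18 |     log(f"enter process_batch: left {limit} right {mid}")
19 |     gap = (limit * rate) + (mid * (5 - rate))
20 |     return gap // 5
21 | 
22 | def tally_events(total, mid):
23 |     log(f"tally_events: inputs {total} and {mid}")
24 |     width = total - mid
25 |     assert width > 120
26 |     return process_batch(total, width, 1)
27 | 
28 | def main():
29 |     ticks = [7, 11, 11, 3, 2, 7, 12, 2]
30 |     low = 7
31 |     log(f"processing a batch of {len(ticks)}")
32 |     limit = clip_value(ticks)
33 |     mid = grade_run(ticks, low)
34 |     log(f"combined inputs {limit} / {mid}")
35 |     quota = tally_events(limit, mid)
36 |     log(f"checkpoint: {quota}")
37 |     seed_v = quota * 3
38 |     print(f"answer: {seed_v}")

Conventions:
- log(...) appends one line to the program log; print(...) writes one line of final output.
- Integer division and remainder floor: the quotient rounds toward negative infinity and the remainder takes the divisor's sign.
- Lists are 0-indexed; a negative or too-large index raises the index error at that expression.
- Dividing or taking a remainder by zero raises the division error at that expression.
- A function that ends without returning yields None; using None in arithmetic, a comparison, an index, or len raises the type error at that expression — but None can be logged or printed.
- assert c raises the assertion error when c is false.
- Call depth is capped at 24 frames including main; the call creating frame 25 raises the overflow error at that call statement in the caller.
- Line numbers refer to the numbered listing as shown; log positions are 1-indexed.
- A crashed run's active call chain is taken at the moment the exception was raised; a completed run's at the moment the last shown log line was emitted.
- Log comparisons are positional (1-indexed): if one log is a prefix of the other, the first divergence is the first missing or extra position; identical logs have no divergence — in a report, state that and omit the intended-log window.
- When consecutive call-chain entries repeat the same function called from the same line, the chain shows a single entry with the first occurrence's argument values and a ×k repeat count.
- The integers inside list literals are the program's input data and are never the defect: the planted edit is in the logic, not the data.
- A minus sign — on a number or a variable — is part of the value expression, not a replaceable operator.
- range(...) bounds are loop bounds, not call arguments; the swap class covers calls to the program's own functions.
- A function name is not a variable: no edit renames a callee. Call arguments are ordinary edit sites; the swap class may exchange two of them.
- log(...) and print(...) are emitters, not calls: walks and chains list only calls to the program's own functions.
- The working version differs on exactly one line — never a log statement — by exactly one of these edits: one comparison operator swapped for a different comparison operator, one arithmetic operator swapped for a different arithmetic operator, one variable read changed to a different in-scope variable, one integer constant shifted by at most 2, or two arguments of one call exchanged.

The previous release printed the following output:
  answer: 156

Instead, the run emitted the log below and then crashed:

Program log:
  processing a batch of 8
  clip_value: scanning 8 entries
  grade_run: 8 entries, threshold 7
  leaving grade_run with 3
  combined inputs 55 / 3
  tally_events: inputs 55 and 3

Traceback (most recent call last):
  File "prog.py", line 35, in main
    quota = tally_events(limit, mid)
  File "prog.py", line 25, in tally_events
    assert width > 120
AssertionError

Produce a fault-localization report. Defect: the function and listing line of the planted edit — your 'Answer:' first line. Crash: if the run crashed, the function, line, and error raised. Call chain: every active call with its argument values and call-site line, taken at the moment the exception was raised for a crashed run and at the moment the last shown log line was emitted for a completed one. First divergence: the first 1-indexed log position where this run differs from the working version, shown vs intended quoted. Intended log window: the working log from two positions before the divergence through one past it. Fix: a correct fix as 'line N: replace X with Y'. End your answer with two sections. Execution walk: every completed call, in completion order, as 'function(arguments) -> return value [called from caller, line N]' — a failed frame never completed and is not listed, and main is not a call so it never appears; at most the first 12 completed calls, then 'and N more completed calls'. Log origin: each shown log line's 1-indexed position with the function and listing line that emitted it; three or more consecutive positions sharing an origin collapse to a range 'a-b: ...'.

Answer: the defect is in tally_events at line 25.
Core observation: After 6 matching log lines the faulty run goes silent, while the working version continues with 'enter process_batch: left 55 right 52'.
Crash: tally_events, line 25, AssertionError.
Call chain: main -> tally_events(55, 3) (called at line 35).
First divergence: position 7 — the faulty run's log ends after 6 lines; the working version continues with 'enter process_batch: left 55 right 52'.
Intended log window:
  5: combined inputs 55 / 3
  6: tally_events: inputs 55 and 3
  7: enter process_batch: left 55 right 52
  8: checkpoint: 52
Execution walk:
  clip_value([7, 11, 11, 3, 2, 7, 12, 2]) -> 55  [called from main, line 32]
  grade_run([7, 11, 11, 3, 2, 7, 12, 2], 7) -> 3  [called from main, line 33]
Origin of each log line:
  1: logged in main at line 31
  2: logged in clip_value at line 2
  3: logged in grade_run at line 9
  4: logged in grade_run at line 14
  5: logged in main at line 34
  6: logged in tally_events at line 23
A correct fix: line 25: replace `>` with `<=`.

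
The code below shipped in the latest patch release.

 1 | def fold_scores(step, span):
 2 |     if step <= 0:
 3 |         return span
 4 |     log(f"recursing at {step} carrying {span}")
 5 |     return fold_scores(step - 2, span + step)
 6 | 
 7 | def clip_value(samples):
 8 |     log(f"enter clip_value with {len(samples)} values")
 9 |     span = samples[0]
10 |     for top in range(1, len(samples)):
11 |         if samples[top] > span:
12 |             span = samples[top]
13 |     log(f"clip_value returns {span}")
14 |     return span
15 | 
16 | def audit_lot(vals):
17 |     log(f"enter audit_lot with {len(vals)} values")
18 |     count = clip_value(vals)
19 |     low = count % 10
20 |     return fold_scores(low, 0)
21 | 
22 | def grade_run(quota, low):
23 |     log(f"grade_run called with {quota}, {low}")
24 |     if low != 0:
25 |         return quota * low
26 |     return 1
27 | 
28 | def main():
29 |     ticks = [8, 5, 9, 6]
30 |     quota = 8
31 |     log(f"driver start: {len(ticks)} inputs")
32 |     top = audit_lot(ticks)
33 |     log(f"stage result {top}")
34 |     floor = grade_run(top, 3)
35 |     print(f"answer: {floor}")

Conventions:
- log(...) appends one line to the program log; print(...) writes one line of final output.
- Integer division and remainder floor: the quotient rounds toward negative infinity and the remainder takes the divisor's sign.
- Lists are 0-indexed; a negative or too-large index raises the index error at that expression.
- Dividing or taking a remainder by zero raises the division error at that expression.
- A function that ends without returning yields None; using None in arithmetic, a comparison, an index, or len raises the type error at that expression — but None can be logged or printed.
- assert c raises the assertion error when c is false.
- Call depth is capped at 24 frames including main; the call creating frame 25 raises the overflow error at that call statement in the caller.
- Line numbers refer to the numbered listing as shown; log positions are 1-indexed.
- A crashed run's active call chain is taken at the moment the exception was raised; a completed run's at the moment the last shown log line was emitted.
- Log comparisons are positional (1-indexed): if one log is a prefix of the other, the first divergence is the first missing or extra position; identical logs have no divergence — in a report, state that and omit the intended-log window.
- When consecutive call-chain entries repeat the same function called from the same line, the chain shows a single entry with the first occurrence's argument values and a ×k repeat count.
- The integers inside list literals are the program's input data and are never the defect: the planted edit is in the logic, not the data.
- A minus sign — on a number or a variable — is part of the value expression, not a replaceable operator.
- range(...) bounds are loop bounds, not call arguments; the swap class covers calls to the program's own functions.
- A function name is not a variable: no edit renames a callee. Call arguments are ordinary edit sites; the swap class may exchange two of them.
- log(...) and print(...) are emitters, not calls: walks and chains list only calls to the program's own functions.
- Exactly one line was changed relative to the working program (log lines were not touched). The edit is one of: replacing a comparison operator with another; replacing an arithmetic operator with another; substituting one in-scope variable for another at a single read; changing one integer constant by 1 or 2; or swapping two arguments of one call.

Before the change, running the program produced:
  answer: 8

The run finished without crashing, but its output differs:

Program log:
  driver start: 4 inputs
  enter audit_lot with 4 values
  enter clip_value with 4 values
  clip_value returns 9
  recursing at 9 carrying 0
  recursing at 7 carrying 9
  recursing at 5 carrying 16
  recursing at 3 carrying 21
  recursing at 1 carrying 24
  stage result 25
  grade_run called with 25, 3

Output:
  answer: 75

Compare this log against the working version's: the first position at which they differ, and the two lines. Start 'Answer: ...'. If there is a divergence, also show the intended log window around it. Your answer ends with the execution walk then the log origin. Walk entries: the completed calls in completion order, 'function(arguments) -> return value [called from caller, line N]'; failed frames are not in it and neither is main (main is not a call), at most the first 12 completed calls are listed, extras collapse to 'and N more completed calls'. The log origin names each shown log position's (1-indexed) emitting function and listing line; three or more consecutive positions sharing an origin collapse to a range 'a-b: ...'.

Answer: there is none — every log position agrees.
Execution walk:
  clip_value([8, 5, 9, 6]) -> 9  [called from audit_lot, line 18]
  fold_scores(-1, 25) -> 25  [called from fold_scores, line 5]
  fold_scores(1, 24) -> 25  [called from fold_scores, line 5]
  fold_scores(3, 21) -> 25  [called from fold_scores, line 5]
  fold_scores(5, 16) -> 25  [called from fold_scores, line 5]
  fold_scores(7, 9) -> 25  [called from fold_scores, line 5]
  fold_scores(9, 0) -> 25  [called from audit_lot, line 20]
  audit_lot([8, 5, 9, 6]) -> 25  [called from main, line 32]
  grade_run(25, 3) -> 75  [called from main, line 34]
Log origin:
  1: emitted by main (line 31)
  2: emitted by audit_lot (line 17)
  3: emitted by clip_value (line 8)
  4: emitted by clip_value (line 13)
  5-9: emitted by fold_scores (line 4)
  10: emitted by main (line 33)
  11: emitted by grade_run (line 23)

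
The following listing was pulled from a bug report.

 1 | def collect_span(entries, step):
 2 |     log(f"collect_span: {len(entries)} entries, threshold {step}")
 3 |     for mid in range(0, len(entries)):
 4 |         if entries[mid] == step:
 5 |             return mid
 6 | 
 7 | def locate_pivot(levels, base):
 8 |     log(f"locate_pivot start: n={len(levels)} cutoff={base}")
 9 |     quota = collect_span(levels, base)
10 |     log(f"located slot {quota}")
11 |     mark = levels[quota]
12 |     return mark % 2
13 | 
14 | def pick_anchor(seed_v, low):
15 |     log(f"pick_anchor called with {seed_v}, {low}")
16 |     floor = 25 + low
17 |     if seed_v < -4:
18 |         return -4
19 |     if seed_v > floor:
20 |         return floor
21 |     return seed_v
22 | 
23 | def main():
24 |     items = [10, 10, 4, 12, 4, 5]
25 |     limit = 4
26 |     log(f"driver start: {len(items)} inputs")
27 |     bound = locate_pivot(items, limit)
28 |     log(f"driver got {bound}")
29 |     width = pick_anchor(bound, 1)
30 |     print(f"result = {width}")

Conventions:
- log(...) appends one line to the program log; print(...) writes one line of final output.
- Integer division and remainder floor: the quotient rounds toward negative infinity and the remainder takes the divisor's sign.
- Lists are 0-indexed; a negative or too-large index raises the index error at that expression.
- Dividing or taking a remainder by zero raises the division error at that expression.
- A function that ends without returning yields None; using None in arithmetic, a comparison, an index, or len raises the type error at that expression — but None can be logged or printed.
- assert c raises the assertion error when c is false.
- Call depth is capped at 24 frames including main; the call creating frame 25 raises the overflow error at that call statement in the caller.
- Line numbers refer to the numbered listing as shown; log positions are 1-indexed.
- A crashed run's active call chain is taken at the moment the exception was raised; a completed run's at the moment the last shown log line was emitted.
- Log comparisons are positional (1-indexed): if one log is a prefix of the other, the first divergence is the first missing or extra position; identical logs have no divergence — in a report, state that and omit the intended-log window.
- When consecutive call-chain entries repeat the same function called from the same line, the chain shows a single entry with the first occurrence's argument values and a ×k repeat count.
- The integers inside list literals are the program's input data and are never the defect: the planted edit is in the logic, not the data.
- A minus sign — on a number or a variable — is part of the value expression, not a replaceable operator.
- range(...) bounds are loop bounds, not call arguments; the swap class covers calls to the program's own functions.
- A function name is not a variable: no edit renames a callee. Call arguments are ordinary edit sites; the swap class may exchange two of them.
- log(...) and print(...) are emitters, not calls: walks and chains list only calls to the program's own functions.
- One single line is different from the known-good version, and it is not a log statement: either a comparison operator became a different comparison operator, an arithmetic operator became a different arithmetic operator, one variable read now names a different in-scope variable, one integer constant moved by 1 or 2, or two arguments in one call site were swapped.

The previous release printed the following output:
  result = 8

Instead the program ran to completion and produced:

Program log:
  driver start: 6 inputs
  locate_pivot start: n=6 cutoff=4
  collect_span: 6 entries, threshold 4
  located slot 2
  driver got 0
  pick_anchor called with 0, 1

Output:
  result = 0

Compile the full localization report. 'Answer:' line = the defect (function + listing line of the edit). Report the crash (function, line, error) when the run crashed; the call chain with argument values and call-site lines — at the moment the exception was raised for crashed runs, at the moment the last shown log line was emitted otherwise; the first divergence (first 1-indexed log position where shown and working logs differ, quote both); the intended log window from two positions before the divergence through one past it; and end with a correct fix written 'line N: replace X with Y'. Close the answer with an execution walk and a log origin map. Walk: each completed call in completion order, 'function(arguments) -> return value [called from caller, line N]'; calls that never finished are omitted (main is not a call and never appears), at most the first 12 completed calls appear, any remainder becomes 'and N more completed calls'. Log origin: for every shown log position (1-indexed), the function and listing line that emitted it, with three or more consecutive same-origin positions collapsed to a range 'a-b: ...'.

Answer: the defect is in locate_pivot at line 12.
Core observation: The log first diverges at position 5: the faulty run prints 'driver got 0' where the working version prints 'driver got 8'.
Call chain: main -> pick_anchor(0, 1) (called at line 29).
First divergence: position 5 — shown 'driver got 0', intended 'driver got 8'.
Intended log window:
  3: collect_span: 6 entries, threshold 4
  4: located slot 2
  5: driver got 8
  6: pick_anchor called with 8, 1
Execution walk:
  collect_span([10, 10, 4, 12, 4, 5], 4) -> 2  [called from locate_pivot, line 9]
  locate_pivot([10, 10, 4, 12, 4, 5], 4) -> 0  [called from main, line 27]
  pick_anchor(0, 1) -> 0  [called from main, line 29]
Log origin:
  1: from main, line 26
  2: from locate_pivot, line 8
  3: from collect_span, line 2
  4: from locate_pivot, line 10
  5: from main, line 28
  6: from pick_anchor, line 15
A correct fix: line 12: replace `%` with `*`.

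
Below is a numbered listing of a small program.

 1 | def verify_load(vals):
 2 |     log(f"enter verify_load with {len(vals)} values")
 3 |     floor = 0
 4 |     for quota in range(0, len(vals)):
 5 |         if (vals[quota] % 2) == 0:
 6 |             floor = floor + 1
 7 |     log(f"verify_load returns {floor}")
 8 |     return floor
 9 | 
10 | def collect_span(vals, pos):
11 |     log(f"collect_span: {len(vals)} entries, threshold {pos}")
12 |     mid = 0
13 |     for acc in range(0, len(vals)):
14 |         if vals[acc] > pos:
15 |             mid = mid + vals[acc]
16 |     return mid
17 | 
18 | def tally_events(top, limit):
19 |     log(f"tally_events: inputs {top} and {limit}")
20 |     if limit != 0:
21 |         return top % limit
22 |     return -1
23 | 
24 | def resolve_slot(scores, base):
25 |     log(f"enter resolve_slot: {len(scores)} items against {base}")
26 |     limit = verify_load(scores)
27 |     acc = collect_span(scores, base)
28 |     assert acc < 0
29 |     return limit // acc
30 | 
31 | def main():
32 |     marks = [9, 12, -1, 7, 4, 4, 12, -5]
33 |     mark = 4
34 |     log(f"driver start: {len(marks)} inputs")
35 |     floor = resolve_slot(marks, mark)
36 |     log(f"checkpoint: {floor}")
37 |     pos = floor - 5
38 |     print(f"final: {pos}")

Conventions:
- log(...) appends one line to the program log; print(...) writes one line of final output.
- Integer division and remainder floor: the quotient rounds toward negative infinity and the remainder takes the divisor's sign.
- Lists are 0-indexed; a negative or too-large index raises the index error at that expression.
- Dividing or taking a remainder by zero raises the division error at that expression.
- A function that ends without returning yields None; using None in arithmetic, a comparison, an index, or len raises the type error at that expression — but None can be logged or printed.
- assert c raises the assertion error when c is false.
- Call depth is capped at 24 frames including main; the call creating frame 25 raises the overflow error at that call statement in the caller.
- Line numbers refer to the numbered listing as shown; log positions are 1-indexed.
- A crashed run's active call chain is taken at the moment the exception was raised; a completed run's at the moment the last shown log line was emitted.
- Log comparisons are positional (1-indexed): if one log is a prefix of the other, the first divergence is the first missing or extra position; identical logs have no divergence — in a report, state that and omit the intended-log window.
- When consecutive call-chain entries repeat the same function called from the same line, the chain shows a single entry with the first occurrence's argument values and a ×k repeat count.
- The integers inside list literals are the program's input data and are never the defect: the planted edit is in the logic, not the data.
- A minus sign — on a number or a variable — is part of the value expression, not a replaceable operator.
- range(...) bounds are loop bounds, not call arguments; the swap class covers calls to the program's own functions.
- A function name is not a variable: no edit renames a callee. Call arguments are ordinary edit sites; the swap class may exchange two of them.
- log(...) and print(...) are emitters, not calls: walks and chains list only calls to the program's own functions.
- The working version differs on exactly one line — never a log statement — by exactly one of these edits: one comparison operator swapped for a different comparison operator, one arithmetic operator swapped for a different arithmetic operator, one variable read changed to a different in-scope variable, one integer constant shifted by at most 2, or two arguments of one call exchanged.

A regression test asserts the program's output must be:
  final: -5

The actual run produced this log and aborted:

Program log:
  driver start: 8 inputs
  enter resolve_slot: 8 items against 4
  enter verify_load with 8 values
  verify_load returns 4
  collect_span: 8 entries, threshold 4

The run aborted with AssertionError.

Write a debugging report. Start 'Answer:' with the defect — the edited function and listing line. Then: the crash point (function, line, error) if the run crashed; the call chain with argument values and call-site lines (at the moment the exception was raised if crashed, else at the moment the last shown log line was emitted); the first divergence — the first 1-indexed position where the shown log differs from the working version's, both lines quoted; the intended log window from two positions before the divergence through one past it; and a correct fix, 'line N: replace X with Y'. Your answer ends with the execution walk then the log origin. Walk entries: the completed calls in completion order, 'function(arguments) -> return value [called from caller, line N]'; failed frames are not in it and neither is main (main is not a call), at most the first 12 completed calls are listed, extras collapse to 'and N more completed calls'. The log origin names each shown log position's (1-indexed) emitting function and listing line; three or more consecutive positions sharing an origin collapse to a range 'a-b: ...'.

Answer: the defect is in resolve_slot at line 28.
Key fact: A complete run would log 'checkpoint: 0' next, but this one stopped at 5 lines.
Crash: resolve_slot, line 28, AssertionError.
Call chain: main -> resolve_slot([9, 12, -1, 7, 4, 4, 12, -5], 4) (called at line 35).
First divergence: position 6 — after 5 matching lines the faulty run goes silent; intended next line 'checkpoint: 0'.
Intended log window:
  4: verify_load returns 4
  5: collect_span: 8 entries, threshold 4
  6: checkpoint: 0
Execution walk:
  verify_load([9, 12, -1, 7, 4, 4, 12, -5]) -> 4  [called from resolve_slot, line 26]
  collect_span([9, 12, -1, 7, 4, 4, 12, -5], 4) -> 40  [called from resolve_slot, line 27]
Log origins:
  1: logged in main at line 34
  2: logged in resolve_slot at line 25
  3: logged in verify_load at line 2
  4: logged in verify_load at line 7
  5: logged in collect_span at line 11
A correct fix: line 28: replace `<` with `>`.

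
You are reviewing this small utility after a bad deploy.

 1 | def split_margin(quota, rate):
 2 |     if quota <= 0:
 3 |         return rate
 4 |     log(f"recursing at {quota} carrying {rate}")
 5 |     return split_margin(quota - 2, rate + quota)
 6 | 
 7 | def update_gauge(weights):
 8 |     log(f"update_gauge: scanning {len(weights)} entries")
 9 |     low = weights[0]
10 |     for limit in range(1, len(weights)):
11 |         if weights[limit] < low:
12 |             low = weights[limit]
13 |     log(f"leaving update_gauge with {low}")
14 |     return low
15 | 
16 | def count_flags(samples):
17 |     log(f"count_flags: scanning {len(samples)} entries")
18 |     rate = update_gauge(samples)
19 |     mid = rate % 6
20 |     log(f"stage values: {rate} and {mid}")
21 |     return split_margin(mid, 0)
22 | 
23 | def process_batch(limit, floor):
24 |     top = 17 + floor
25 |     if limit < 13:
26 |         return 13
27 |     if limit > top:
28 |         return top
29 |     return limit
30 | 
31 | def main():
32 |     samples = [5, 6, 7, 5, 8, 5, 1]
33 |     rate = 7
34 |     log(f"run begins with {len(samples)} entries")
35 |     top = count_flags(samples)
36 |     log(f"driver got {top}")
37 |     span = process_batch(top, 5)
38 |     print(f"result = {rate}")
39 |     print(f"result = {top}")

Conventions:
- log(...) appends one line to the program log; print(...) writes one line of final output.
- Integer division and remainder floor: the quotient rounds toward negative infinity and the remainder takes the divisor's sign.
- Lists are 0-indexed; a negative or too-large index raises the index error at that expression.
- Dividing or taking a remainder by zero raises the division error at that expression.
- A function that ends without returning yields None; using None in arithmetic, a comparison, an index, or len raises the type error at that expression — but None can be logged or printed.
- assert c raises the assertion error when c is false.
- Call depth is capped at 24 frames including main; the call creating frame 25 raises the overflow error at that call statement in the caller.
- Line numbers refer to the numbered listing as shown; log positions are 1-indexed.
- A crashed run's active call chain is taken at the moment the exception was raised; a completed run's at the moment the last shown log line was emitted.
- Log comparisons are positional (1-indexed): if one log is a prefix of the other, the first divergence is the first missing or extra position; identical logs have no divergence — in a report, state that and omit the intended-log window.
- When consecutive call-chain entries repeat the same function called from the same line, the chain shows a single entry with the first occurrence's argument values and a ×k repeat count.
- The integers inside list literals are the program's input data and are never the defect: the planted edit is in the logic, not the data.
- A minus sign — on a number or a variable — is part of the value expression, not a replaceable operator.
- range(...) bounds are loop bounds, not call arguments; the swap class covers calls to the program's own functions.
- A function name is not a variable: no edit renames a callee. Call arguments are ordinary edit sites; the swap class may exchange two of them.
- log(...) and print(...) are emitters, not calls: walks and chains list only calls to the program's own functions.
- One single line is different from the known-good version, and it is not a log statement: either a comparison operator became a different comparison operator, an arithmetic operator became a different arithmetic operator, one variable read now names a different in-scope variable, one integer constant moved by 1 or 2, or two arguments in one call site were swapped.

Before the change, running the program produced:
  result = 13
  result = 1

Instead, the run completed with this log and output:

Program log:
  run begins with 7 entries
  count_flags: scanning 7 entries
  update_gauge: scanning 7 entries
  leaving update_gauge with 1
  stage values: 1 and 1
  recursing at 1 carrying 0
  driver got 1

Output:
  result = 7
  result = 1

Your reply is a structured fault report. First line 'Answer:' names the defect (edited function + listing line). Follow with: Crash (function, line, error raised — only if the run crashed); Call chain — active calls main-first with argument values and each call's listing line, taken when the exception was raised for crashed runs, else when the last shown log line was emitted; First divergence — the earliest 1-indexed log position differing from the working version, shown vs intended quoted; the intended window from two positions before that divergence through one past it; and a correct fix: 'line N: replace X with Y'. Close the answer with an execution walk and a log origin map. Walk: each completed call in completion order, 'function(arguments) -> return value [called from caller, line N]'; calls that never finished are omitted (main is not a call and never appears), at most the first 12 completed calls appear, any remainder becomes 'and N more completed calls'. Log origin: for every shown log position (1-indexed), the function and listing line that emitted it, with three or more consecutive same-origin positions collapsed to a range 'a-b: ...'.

Answer: the defect is in main at line 38.
The tell: The two runs log identically and part ways only at the printed values.
Call chain: main.
First divergence: none; the two logs match at every position.
Execution walk:
  update_gauge([5, 6, 7, 5, 8, 5, 1]) -> 1  [called from count_flags, line 18]
  split_margin(-1, 1) -> 1  [called from split_margin, line 5]
  split_margin(1, 0) -> 1  [called from count_flags, line 21]
  count_flags([5, 6, 7, 5, 8, 5, 1]) -> 1  [called from main, line 35]
  process_batch(1, 5) -> 13  [called from main, line 37]
Log line origins:
  1: from main, line 34
  2: from count_flags, line 17
  3: from update_gauge, line 8
  4: from update_gauge, line 13
  5: from count_flags, line 20
  6: from split_margin, line 4
  7: from main, line 36
A correct fix: line 38: replace `rate` with `span`.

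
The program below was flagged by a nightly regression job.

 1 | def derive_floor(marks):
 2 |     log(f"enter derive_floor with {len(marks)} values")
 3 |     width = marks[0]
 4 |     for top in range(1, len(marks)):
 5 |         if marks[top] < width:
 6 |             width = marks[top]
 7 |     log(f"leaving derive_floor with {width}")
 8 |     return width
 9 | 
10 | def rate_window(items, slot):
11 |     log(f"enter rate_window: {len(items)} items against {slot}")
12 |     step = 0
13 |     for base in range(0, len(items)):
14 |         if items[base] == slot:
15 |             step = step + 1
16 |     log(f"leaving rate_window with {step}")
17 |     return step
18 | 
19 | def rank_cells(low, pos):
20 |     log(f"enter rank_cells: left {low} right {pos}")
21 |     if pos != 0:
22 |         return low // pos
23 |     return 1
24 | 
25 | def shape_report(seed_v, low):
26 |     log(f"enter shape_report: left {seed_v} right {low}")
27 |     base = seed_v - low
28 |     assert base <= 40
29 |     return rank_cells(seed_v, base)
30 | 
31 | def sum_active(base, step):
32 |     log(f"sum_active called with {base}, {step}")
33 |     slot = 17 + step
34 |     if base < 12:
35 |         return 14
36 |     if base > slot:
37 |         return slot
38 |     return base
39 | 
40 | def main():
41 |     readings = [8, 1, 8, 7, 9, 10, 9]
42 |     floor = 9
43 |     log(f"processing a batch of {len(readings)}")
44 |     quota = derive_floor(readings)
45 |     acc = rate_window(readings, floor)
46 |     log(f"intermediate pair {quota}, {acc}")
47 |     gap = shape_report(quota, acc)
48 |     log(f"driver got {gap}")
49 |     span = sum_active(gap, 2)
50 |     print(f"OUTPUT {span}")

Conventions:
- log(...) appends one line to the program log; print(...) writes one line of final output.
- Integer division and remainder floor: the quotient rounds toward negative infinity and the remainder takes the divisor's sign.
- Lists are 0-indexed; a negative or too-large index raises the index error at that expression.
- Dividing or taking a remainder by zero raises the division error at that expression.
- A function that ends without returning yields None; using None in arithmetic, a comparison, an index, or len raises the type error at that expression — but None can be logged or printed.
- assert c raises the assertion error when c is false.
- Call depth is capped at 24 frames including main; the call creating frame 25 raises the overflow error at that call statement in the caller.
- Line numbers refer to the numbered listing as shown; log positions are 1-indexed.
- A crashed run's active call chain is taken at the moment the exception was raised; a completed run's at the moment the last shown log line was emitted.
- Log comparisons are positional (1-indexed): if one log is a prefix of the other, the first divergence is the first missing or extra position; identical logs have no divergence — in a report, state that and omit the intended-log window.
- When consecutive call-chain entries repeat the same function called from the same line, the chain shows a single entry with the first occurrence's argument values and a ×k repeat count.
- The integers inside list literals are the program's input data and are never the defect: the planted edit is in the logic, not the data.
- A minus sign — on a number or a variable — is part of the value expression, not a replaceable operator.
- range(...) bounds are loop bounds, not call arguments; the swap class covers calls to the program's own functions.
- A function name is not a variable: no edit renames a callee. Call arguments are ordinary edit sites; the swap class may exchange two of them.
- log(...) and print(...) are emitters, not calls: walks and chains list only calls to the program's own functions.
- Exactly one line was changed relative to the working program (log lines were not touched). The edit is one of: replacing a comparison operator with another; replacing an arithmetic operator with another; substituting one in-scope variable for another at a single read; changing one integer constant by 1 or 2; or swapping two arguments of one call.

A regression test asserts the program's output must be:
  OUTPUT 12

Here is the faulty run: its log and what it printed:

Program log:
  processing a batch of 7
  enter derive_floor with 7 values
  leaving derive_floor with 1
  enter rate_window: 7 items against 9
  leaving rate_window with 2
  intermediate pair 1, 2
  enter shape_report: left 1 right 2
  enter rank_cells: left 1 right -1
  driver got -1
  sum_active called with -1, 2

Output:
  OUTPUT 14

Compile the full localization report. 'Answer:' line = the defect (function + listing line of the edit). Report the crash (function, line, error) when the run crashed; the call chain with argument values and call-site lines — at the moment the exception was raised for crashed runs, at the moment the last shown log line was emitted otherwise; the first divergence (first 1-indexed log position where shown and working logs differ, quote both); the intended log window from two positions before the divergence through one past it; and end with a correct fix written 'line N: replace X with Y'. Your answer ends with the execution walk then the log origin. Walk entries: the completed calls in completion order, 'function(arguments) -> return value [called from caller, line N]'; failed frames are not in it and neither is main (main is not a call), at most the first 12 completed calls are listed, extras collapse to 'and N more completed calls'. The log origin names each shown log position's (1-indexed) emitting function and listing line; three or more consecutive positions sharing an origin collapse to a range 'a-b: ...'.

Answer: the defect is in sum_active at line 35.
Core observation: Every logged value matches the working version; the printed result is what differs.
Call chain: main -> sum_active(-1, 2) (called at line 49).
First divergence: none — the logs agree in full.
Execution walk:
  derive_floor([8, 1, 8, 7, 9, 10, 9]) -> 1  [called from main, line 44]
  rate_window([8, 1, 8, 7, 9, 10, 9], 9) -> 2  [called from main, line 45]
  rank_cells(1, -1) -> -1  [called from shape_report, line 29]
  shape_report(1, 2) -> -1  [called from main, line 47]
  sum_active(-1, 2) -> 14  [called from main, line 49]
Log origin:
  1: emitted by main (line 43)
  2: emitted by derive_floor (line 2)
  3: emitted by derive_floor (line 7)
  4: emitted by rate_window (line 11)
  5: emitted by rate_window (line 16)
  6: emitted by main (line 46)
  7: emitted by shape_report (line 26)
  8: emitted by rank_cells (line 20)
  9: emitted by main (line 48)
  10: emitted by sum_active (line 32)
A correct fix: line 35: replace `14` with `12`.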